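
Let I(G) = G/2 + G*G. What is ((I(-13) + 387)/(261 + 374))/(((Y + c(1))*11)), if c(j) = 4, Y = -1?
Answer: 1099/41910 ≈ 0.026223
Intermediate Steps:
I(G) = G**2 + G/2 (I(G) = G*(1/2) + G**2 = G/2 + G**2 = G**2 + G/2)
((I(-13) + 387)/(261 + 374))/(((Y + c(1))*11)) = ((-13*(1/2 - 13) + 387)/(261 + 374))/(((-1 + 4)*11)) = ((-13*(-25/2) + 387)/635)/((3*11)) = ((325/2 + 387)*(1/635))/33 = ((1099/2)*(1/635))*(1/33) = (1099/1270)*(1/33) = 1099/41910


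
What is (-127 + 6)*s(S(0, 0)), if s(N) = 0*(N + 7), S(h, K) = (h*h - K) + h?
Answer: 0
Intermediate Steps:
S(h, K) = h + h² - K (S(h, K) = (h² - K) + h = h + h² - K)
s(N) = 0 (s(N) = 0*(7 + N) = 0)
(-127 + 6)*s(S(0, 0)) = (-127 + 6)*0 = -121*0 = 0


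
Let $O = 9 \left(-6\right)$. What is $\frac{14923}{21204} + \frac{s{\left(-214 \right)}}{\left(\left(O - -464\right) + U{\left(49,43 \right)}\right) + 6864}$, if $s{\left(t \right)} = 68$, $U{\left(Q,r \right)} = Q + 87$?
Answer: $\frac{982643}{1378260} \approx 0.71296$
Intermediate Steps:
$U{\left(Q,r \right)} = 87 + Q$
$O = -54$
$\frac{14923}{21204} + \frac{s{\left(-214 \right)}}{\left(\left(O - -464\right) + U{\left(49,43 \right)}\right) + 6864} = \frac{14923}{21204} + \frac{68}{\left(\left(-54 - -464\right) + \left(87 + 49\right)\right) + 6864} = 14923 \cdot \frac{1}{21204} + \frac{68}{\left(\left(-54 + 464\right) + 136\right) + 6864} = \frac{14923}{21204} + \frac{68}{\left(410 + 136\right) + 6864} = \frac{14923}{21204} + \frac{68}{546 + 6864} = \frac{14923}{21204} + \frac{68}{7410} = \frac{14923}{21204} + 68 \cdot \frac{1}{7410} = \frac{14923}{21204} + \frac{34}{3705} = \frac{982643}{1378260}$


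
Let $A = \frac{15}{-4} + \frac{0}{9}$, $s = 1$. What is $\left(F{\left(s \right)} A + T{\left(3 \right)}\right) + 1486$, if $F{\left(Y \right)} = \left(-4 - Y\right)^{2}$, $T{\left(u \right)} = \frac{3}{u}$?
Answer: $\frac{5573}{4} \approx 1393.3$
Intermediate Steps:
$A = - \frac{15}{4}$ ($A = 15 \left(- \frac{1}{4}\right) + 0 \cdot \frac{1}{9} = - \frac{15}{4} + 0 = - \frac{15}{4} \approx -3.75$)
$\left(F{\left(s \right)} A + T{\left(3 \right)}\right) + 1486 = \left(\left(4 + 1\right)^{2} \left(- \frac{15}{4}\right) + \frac{3}{3}\right) + 1486 = \left(5^{2} \left(- \frac{15}{4}\right) + 3 \cdot \frac{1}{3}\right) + 1486 = \left(25 \left(- \frac{15}{4}\right) + 1\right) + 1486 = \left(- \frac{375}{4} + 1\right) + 1486 = - \frac{371}{4} + 1486 = \frac{5573}{4}$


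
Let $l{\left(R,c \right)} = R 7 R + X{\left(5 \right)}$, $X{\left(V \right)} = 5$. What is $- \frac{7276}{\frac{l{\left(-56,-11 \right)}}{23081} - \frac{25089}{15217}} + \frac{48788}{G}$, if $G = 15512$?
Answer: $\frac{50577690925891}{4846699470} \approx 10435.0$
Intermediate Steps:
$l{\left(R,c \right)} = 5 + 7 R^{2}$ ($l{\left(R,c \right)} = R 7 R + 5 = 7 R^{2} + 5 = 5 + 7 R^{2}$)
$- \frac{7276}{\frac{l{\left(-56,-11 \right)}}{23081} - \frac{25089}{15217}} + \frac{48788}{G} = - \frac{7276}{\frac{5 + 7 \left(-56\right)^{2}}{23081} - \frac{25089}{15217}} + \frac{48788}{15512} = - \frac{7276}{\left(5 + 7 \cdot 3136\right) \frac{1}{23081} - \frac{25089}{15217}} + 48788 \cdot \frac{1}{15512} = - \frac{7276}{\left(5 + 21952\right) \frac{1}{23081} - \frac{25089}{15217}} + \frac{12197}{3878} = - \frac{7276}{21957 \cdot \frac{1}{23081} - \frac{25089}{15217}} + \frac{12197}{3878} = - \frac{7276}{\frac{21957}{23081} - \frac{25089}{15217}} + \frac{12197}{3878} = - \frac{7276}{- \frac{244959540}{351223577}} + \frac{12197}{3878} = \left(-7276\right) \left(- \frac{351223577}{244959540}\right) + \frac{12197}{3878} = \frac{638875686563}{61239885} + \frac{12197}{3878} = \frac{50577690925891}{4846699470}$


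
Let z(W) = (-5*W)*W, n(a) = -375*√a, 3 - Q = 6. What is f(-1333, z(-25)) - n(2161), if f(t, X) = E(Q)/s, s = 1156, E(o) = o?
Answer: -3/1156 + 375*√2161 ≈ 17432.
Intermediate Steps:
Q = -3 (Q = 3 - 1*6 = 3 - 6 = -3)
z(W) = -5*W²
f(t, X) = -3/1156
f(-1333, z(-25)) - n(2161) = -3/1156 - (-375)*√2161 = -3/1156 + 375*√2161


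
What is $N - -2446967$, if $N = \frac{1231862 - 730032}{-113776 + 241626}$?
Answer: $\frac{31284523278}{12785} \approx 2.447 \cdot 10^{6}$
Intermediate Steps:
$N = \frac{50183}{12785}$ ($N = \frac{501830}{127850} = 501830 \cdot \frac{1}{127850} = \frac{50183}{12785} \approx 3.9251$)
$N - -2446967 = \frac{50183}{12785} - -2446967 = \frac{50183}{12785} + 2446967 = \frac{31284523278}{12785}$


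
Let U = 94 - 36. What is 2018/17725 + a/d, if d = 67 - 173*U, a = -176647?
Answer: 3151181481/176665075 ≈ 17.837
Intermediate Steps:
U = 58
d = -9967 (d = 67 - 173*58 = 67 - 10034 = -9967)
2018/17725 + a/d = 2018/17725 - 176647/(-9967) = 2018*(1/17725) - 176647*(-1/9967) = 2018/17725 + 176647/9967 = 3151181481/176665075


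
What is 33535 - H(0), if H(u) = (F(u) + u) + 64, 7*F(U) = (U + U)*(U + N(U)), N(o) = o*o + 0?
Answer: 33471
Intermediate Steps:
N(o) = o² (N(o) = o² + 0 = o²)
F(U) = 2*U*(U + U²)/7 (F(U) = ((U + U)*(U + U²))/7 = ((2*U)*(U + U²))/7 = (2*U*(U + U²))/7 = 2*U*(U + U²)/7)
H(u) = 64 + u + 2*u²*(1 + u)/7 (H(u) = (2*u²*(1 + u)/7 + u) + 64 = (u + 2*u²*(1 + u)/7) + 64 = 64 + u + 2*u²*(1 + u)/7)
33535 - H(0) = 33535 - (64 + 0 + (2/7)*0²*(1 + 0)) = 33535 - (64 + 0 + (2/7)*0*1) = 33535 - (64 + 0 + 0) = 33535 - 1*64 = 33535 - 64 = 33471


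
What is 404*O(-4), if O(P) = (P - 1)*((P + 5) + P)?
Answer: 6060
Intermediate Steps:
O(P) = (-1 + P)*(5 + 2*P) (O(P) = (-1 + P)*((5 + P) + P) = (-1 + P)*(5 + 2*P))
404*O(-4) = 404*(-5 + 2*(-4)**2 + 3*(-4)) = 404*(-5 + 2*16 - 12) = 404*(-5 + 32 - 12) = 404*15 = 6060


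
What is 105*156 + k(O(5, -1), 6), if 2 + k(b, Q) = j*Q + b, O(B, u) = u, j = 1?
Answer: 16383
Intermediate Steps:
k(b, Q) = -2 + Q + b (k(b, Q) = -2 + (1*Q + b) = -2 + (Q + b) = -2 + Q + b)
105*156 + k(O(5, -1), 6) = 105*156 + (-2 + 6 - 1) = 16380 + 3 = 16383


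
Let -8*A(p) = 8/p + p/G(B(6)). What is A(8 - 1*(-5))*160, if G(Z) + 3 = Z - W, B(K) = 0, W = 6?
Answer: 1940/117 ≈ 16.581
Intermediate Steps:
G(Z) = -9 + Z (G(Z) = -3 + (Z - 1*6) = -3 + (Z - 6) = -3 + (-6 + Z) = -9 + Z)
A(p) = -1/p + p/72 (A(p) = -(8/p + p/(-9 + 0))/8 = -(8/p + p/(-9))/8 = -(8/p + p*(-⅑))/8 = -(8/p - p/9)/8 = -1/p + p/72)
A(8 - 1*(-5))*160 = (-1/(8 - 1*(-5)) + (8 - 1*(-5))/72)*160 = (-1/(8 + 5) + (8 + 5)/72)*160 = (-1/13 + (1/72)*13)*160 = (-1*1/13 + 13/72)*160 = (-1/13 + 13/72)*160 = (97/936)*160 = 1940/117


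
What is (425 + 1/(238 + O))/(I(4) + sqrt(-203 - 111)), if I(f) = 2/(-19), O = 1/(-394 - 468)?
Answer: -1656643003/11627980245 - 31476217057*I*sqrt(314)/23255960490 ≈ -0.14247 - 23.984*I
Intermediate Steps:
O = -1/862 (O = 1/(-862) = -1/862 ≈ -0.0011601)
I(f) = -2/19 (I(f) = 2*(-1/19) = -2/19)
(425 + 1/(238 + O))/(I(4) + sqrt(-203 - 111)) = (425 + 1/(238 - 1/862))/(-2/19 + sqrt(-203 - 111)) = (425 + 1/(205155/862))/(-2/19 + sqrt(-314)) = (425 + 862/205155)/(-2/19 + I*sqrt(314)) = 87191737/(205155*(-2/19 + I*sqrt(314)))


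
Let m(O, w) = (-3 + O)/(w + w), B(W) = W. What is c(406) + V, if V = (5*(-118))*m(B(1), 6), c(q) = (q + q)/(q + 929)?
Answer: 44029/445 ≈ 98.942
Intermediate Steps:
m(O, w) = (-3 + O)/(2*w) (m(O, w) = (-3 + O)/((2*w)) = (-3 + O)*(1/(2*w)) = (-3 + O)/(2*w))
c(q) = 2*q/(929 + q) (c(q) = (2*q)/(929 + q) = 2*q/(929 + q))
V = 295/3 (V = (5*(-118))*((½)*(-3 + 1)/6) = -295*(-2)/6 = -590*(-⅙) = 295/3 ≈ 98.333)
c(406) + V = 2*406/(929 + 406) + 295/3 = 2*406/1335 + 295/3 = 2*406*(1/1335) + 295/3 = 812/1335 + 295/3 = 44029/445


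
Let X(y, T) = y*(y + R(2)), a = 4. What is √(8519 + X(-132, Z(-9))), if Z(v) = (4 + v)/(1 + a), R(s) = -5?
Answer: √26603 ≈ 163.10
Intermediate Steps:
Z(v) = ⅘ + v/5 (Z(v) = (4 + v)/(1 + 4) = (4 + v)/5 = (4 + v)*(⅕) = ⅘ + v/5)
X(y, T) = y*(-5 + y) (X(y, T) = y*(y - 5) = y*(-5 + y))
√(8519 + X(-132, Z(-9))) = √(8519 - 132*(-5 - 132)) = √(8519 - 132*(-137)) = √(8519 + 18084) = √26603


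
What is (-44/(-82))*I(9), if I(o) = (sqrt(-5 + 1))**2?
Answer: -88/41 ≈ -2.1463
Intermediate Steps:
I(o) = -4 (I(o) = (sqrt(-4))**2 = (2*I)**2 = -4)
(-44/(-82))*I(9) = -44/(-82)*(-4) = -44*(-1/82)*(-4) = (22/41)*(-4) = -88/41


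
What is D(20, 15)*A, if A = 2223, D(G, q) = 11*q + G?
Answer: 411255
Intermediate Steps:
D(G, q) = G + 11*q
D(20, 15)*A = (20 + 11*15)*2223 = (20 + 165)*2223 = 185*2223 = 411255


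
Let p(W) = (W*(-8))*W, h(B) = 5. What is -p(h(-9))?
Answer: 200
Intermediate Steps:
p(W) = -8*W² (p(W) = (-8*W)*W = -8*W²)
-p(h(-9)) = -(-8)*5² = -(-8)*25 = -1*(-200) = 200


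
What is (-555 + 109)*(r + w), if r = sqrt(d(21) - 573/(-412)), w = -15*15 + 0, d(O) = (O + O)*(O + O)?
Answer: 100350 - 223*sqrt(74916123)/103 ≈ 81611.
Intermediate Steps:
d(O) = 4*O**2 (d(O) = (2*O)*(2*O) = 4*O**2)
w = -225 (w = -225 + 0 = -225)
r = sqrt(74916123)/206 (r = sqrt(4*21**2 - 573/(-412)) = sqrt(4*441 - 573*(-1/412)) = sqrt(1764 + 573/412) = sqrt(727341/412) = sqrt(74916123)/206 ≈ 42.017)
(-555 + 109)*(r + w) = (-555 + 109)*(sqrt(74916123)/206 - 225) = -446*(-225 + sqrt(74916123)/206) = 100350 - 223*sqrt(74916123)/103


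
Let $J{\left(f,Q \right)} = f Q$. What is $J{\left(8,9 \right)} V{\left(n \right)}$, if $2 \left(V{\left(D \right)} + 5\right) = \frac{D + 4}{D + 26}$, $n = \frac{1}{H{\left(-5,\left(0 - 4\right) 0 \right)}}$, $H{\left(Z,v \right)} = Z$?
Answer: $- \frac{15252}{43} \approx -354.7$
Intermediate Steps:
$J{\left(f,Q \right)} = Q f$
$n = - \frac{1}{5}$ ($n = \frac{1}{-5} = - \frac{1}{5} \approx -0.2$)
$V{\left(D \right)} = -5 + \frac{4 + D}{2 \left(26 + D\right)}$ ($V{\left(D \right)} = -5 + \frac{\left(D + 4\right) \frac{1}{D + 26}}{2} = -5 + \frac{\left(4 + D\right) \frac{1}{26 + D}}{2} = -5 + \frac{\frac{1}{26 + D} \left(4 + D\right)}{2} = -5 + \frac{4 + D}{2 \left(26 + D\right)}$)
$J{\left(8,9 \right)} V{\left(n \right)} = 9 \cdot 8 \frac{-256 - - \frac{9}{5}}{2 \left(26 - \frac{1}{5}\right)} = 72 \frac{-256 + \frac{9}{5}}{2 \cdot \frac{129}{5}} = 72 \cdot \frac{1}{2} \cdot \frac{5}{129} \left(- \frac{1271}{5}\right) = 72 \left(- \frac{1271}{258}\right) = - \frac{15252}{43}$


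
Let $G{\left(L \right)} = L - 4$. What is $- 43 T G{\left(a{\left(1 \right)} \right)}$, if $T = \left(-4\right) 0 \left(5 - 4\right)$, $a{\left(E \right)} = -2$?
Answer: $0$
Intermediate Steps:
$G{\left(L \right)} = -4 + L$
$T = 0$ ($T = 0 \cdot 1 = 0$)
$- 43 T G{\left(a{\left(1 \right)} \right)} = \left(-43\right) 0 \left(-4 - 2\right) = 0 \left(-6\right) = 0$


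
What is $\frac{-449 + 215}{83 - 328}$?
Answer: $\frac{234}{245} \approx 0.9551$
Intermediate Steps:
$\frac{-449 + 215}{83 - 328} = - \frac{234}{-245} = \left(-234\right) \left(- \frac{1}{245}\right) = \frac{234}{245}$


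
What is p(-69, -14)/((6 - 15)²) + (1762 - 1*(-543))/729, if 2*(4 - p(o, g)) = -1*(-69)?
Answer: 4061/1458 ≈ 2.7853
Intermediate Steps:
p(o, g) = -61/2 (p(o, g) = 4 - (-1)*(-69)/2 = 4 - ½*69 = 4 - 69/2 = -61/2)
p(-69, -14)/((6 - 15)²) + (1762 - 1*(-543))/729 = -61/(2*(6 - 15)²) + (1762 - 1*(-543))/729 = -61/(2*((-9)²)) + (1762 + 543)*(1/729) = -61/2/81 + 2305*(1/729) = -61/2*1/81 + 2305/729 = -61/162 + 2305/729 = 4061/1458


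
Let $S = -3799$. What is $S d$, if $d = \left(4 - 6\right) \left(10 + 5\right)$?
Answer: $113970$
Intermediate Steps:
$d = -30$ ($d = \left(-2\right) 15 = -30$)
$S d = \left(-3799\right) \left(-30\right) = 113970$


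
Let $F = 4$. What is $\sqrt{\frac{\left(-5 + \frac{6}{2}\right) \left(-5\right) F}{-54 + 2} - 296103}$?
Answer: $\frac{i \sqrt{50041537}}{13} \approx 544.15 i$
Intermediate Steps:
$\sqrt{\frac{\left(-5 + \frac{6}{2}\right) \left(-5\right) F}{-54 + 2} - 296103} = \sqrt{\frac{\left(-5 + \frac{6}{2}\right) \left(-5\right) 4}{-54 + 2} - 296103} = \sqrt{\frac{\left(-5 + 6 \cdot \frac{1}{2}\right) \left(-5\right) 4}{-52} - 296103} = \sqrt{\left(-5 + 3\right) \left(-5\right) 4 \left(- \frac{1}{52}\right) - 296103} = \sqrt{\left(-2\right) \left(-5\right) 4 \left(- \frac{1}{52}\right) - 296103} = \sqrt{10 \cdot 4 \left(- \frac{1}{52}\right) - 296103} = \sqrt{40 \left(- \frac{1}{52}\right) - 296103} = \sqrt{- \frac{10}{13} - 296103} = \sqrt{- \frac{3849349}{13}} = \frac{i \sqrt{50041537}}{13}$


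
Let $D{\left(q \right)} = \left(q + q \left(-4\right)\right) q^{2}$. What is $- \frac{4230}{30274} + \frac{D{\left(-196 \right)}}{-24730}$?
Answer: $- \frac{170988031623}{187169005} \approx -913.55$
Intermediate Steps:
$D{\left(q \right)} = - 3 q^{3}$ ($D{\left(q \right)} = \left(q - 4 q\right) q^{2} = - 3 q q^{2} = - 3 q^{3}$)
$- \frac{4230}{30274} + \frac{D{\left(-196 \right)}}{-24730} = - \frac{4230}{30274} + \frac{\left(-3\right) \left(-196\right)^{3}}{-24730} = \left(-4230\right) \frac{1}{30274} + \left(-3\right) \left(-7529536\right) \left(- \frac{1}{24730}\right) = - \frac{2115}{15137} + 22588608 \left(- \frac{1}{24730}\right) = - \frac{2115}{15137} - \frac{11294304}{12365} = - \frac{170988031623}{187169005}$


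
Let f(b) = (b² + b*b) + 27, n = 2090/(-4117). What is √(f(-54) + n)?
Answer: √99299623321/4117 ≈ 76.541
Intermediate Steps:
n = -2090/4117 (n = 2090*(-1/4117) = -2090/4117 ≈ -0.50765)
f(b) = 27 + 2*b² (f(b) = (b² + b²) + 27 = 2*b² + 27 = 27 + 2*b²)
√(f(-54) + n) = √((27 + 2*(-54)²) - 2090/4117) = √((27 + 2*2916) - 2090/4117) = √((27 + 5832) - 2090/4117) = √(5859 - 2090/4117) = √(24119413/4117) = √99299623321/4117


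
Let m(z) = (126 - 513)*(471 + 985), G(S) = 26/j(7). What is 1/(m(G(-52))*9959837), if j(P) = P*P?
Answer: -1/5612089274064 ≈ -1.7819e-13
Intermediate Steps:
j(P) = P²
G(S) = 26/49 (G(S) = 26/(7²) = 26/49)
m(z) = -563472 (m(z) = -387*1456 = -563472)
1/(m(G(-52))*9959837) = 1/(-563472*9959837) = -1/563472*1/9959837 = -1/5612089274064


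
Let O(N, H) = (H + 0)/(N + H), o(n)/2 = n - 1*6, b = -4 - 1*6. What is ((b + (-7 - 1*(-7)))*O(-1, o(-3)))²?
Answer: 32400/361 ≈ 89.751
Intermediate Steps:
b = -10 (b = -4 - 6 = -10)
o(n) = -12 + 2*n (o(n) = 2*(n - 1*6) = 2*(n - 6) = 2*(-6 + n) = -12 + 2*n)
O(N, H) = H/(H + N)
((b + (-7 - 1*(-7)))*O(-1, o(-3)))² = ((-10 + (-7 - 1*(-7)))*((-12 + 2*(-3))/((-12 + 2*(-3)) - 1)))² = ((-10 + (-7 + 7))*((-12 - 6)/((-12 - 6) - 1)))² = ((-10 + 0)*(-18/(-18 - 1)))² = (-(-180)/(-19))² = (-(-180)*(-1)/19)² = (-10*18/19)² = (-180/19)² = 32400/361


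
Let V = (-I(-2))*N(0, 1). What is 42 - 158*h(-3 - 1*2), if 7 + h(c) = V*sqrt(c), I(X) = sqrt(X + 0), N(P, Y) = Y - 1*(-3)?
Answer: 1148 - 632*sqrt(10) ≈ -850.56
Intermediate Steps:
N(P, Y) = 3 + Y (N(P, Y) = Y + 3 = 3 + Y)
I(X) = sqrt(X)
V = -4*I*sqrt(2) (V = (-sqrt(-2))*(3 + 1) = -I*sqrt(2)*4 = -4*I*sqrt(2) ≈ -5.6569*I)
h(c) = -7 - 4*I*sqrt(2)*sqrt(c) (h(c) = -7 + (-4*I*sqrt(2))*sqrt(c) = -7 - 4*I*sqrt(2)*sqrt(c))
42 - 158*h(-3 - 1*2) = 42 - 158*(-7 - 4*I*sqrt(2)*sqrt(-3 - 1*2)) = 42 - 158*(-7 - 4*I*sqrt(2)*sqrt(-3 - 2)) = 42 - 158*(-7 - 4*I*sqrt(2)*sqrt(-5)) = 42 - 158*(-7 - 4*I*sqrt(2)*I*sqrt(5)) = 42 - 158*(-7 + 4*sqrt(10)) = 42 + (1106 - 632*sqrt(10)) = 1148 - 632*sqrt(10)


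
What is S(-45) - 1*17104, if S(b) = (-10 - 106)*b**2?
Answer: -252004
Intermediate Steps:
S(b) = -116*b**2
S(-45) - 1*17104 = -116*(-45)**2 - 1*17104 = -116*2025 - 17104 = -234900 - 17104 = -252004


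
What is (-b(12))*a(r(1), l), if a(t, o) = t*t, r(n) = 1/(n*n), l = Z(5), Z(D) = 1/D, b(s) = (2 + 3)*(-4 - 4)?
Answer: 40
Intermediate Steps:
b(s) = -40 (b(s) = 5*(-8) = -40)
l = ⅕ (l = 1/5 = ⅕ ≈ 0.20000)
r(n) = n⁻²
a(t, o) = t²
(-b(12))*a(r(1), l) = (-1*(-40))*(1⁻²)² = 40*1² = 40*1 = 40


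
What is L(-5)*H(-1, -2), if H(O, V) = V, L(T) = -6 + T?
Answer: 22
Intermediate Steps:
L(-5)*H(-1, -2) = (-6 - 5)*(-2) = -11*(-2) = 22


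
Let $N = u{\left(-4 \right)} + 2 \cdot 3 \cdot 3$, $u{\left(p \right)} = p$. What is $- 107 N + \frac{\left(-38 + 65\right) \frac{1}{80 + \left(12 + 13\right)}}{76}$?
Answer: $- \frac{3984671}{2660} \approx -1498.0$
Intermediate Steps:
$N = 14$ ($N = -4 + 2 \cdot 3 \cdot 3 = -4 + 6 \cdot 3 = -4 + 18 = 14$)
$- 107 N + \frac{\left(-38 + 65\right) \frac{1}{80 + \left(12 + 13\right)}}{76} = \left(-107\right) 14 + \frac{\left(-38 + 65\right) \frac{1}{80 + \left(12 + 13\right)}}{76} = -1498 + \frac{27}{80 + 25} \cdot \frac{1}{76} = -1498 + \frac{27}{105} \cdot \frac{1}{76} = -1498 + 27 \cdot \frac{1}{105} \cdot \frac{1}{76} = -1498 + \frac{9}{35} \cdot \frac{1}{76} = -1498 + \frac{9}{2660} = - \frac{3984671}{2660}$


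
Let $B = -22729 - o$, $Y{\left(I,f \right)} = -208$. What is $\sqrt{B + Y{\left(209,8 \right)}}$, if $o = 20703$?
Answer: $2 i \sqrt{10910} \approx 208.9 i$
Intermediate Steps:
$B = -43432$ ($B = -22729 - 20703 = -43432$)
$\sqrt{B + Y{\left(209,8 \right)}} = \sqrt{-43432 - 208} = \sqrt{-43640} = 2 i \sqrt{10910}$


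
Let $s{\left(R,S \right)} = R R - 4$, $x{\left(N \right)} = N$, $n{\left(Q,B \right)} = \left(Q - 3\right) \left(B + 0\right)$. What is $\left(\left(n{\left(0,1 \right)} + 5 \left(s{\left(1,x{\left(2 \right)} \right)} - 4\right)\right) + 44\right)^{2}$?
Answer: $36$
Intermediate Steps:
$n{\left(Q,B \right)} = B \left(-3 + Q\right)$ ($n{\left(Q,B \right)} = \left(-3 + Q\right) B = B \left(-3 + Q\right)$)
$s{\left(R,S \right)} = -4 + R^{2}$ ($s{\left(R,S \right)} = R^{2} - 4 = -4 + R^{2}$)
$\left(\left(n{\left(0,1 \right)} + 5 \left(s{\left(1,x{\left(2 \right)} \right)} - 4\right)\right) + 44\right)^{2} = \left(\left(1 \left(-3 + 0\right) + 5 \left(\left(-4 + 1^{2}\right) - 4\right)\right) + 44\right)^{2} = \left(\left(1 \left(-3\right) + 5 \left(\left(-4 + 1\right) - 4\right)\right) + 44\right)^{2} = \left(\left(-3 + 5 \left(-3 - 4\right)\right) + 44\right)^{2} = \left(\left(-3 + 5 \left(-7\right)\right) + 44\right)^{2} = \left(\left(-3 - 35\right) + 44\right)^{2} = \left(-38 + 44\right)^{2} = 6^{2} = 36$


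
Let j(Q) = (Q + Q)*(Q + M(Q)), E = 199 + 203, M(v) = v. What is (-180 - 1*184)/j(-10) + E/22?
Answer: 19099/1100 ≈ 17.363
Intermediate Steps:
E = 402
j(Q) = 4*Q² (j(Q) = (Q + Q)*(Q + Q) = (2*Q)*(2*Q) = 4*Q²)
(-180 - 1*184)/j(-10) + E/22 = (-180 - 1*184)/((4*(-10)²)) + 402/22 = (-180 - 184)/((4*100)) + 402*(1/22) = -364/400 + 201/11 = -364*1/400 + 201/11 = -91/100 + 201/11 = 19099/1100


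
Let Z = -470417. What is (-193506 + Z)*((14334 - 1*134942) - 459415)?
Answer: 385090610229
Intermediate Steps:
(-193506 + Z)*((14334 - 1*134942) - 459415) = (-193506 - 470417)*((14334 - 1*134942) - 459415) = -663923*((14334 - 134942) - 459415) = -663923*(-120608 - 459415) = -663923*(-580023) = 385090610229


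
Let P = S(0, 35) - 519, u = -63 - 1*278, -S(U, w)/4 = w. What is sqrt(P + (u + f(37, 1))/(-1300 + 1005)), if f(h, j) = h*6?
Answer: I*sqrt(57314370)/295 ≈ 25.663*I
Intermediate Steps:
S(U, w) = -4*w
f(h, j) = 6*h
u = -341 (u = -63 - 278 = -341)
P = -659 (P = -4*35 - 519 = -140 - 519 = -659)
sqrt(P + (u + f(37, 1))/(-1300 + 1005)) = sqrt(-659 + (-341 + 6*37)/(-1300 + 1005)) = sqrt(-659 + (-341 + 222)/(-295)) = sqrt(-659 - 119*(-1/295)) = sqrt(-659 + 119/295) = sqrt(-194286/295) = I*sqrt(57314370)/295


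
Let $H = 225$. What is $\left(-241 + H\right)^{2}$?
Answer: $256$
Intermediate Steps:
$\left(-241 + H\right)^{2} = \left(-241 + 225\right)^{2} = \left(-16\right)^{2} = 256$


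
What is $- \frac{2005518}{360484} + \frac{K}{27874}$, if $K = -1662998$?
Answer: $- \frac{163846494941}{2512032754} \approx -65.225$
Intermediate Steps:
$- \frac{2005518}{360484} + \frac{K}{27874} = - \frac{2005518}{360484} - \frac{1662998}{27874} = \left(-2005518\right) \frac{1}{360484} - \frac{831499}{13937} = - \frac{1002759}{180242} - \frac{831499}{13937} = - \frac{163846494941}{2512032754}$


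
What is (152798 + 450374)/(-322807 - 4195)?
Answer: -301586/163501 ≈ -1.8446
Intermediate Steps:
(152798 + 450374)/(-322807 - 4195) = 603172/(-327002) = 603172*(-1/327002) = -301586/163501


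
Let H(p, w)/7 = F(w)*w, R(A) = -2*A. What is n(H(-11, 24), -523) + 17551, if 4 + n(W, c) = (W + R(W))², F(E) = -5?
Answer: 723147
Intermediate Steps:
H(p, w) = -35*w (H(p, w) = 7*(-5*w) = -35*w)
n(W, c) = -4 + W² (n(W, c) = -4 + (W - 2*W)² = -4 + (-W)² = -4 + W²)
n(H(-11, 24), -523) + 17551 = (-4 + (-35*24)²) + 17551 = (-4 + (-840)²) + 17551 = (-4 + 705600) + 17551 = 705596 + 17551 = 723147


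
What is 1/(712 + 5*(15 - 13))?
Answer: 1/722 ≈ 0.0013850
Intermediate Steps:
1/(712 + 5*(15 - 13)) = 1/(712 + 5*2) = 1/(712 + 10) = 1/722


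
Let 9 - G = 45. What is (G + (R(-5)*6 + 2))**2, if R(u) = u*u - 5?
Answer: 7396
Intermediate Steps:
R(u) = -5 + u**2 (R(u) = u**2 - 5 = -5 + u**2)
G = -36 (G = 9 - 1*45 = 9 - 45 = -36)
(G + (R(-5)*6 + 2))**2 = (-36 + ((-5 + (-5)**2)*6 + 2))**2 = (-36 + ((-5 + 25)*6 + 2))**2 = (-36 + (20*6 + 2))**2 = (-36 + (120 + 2))**2 = (-36 + 122)**2 = 86**2 = 7396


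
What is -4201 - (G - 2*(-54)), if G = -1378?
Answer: -2931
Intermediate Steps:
-4201 - (G - 2*(-54)) = -4201 - (-1378 - 2*(-54)) = -4201 - (-1378 - 1*(-108)) = -4201 - (-1378 + 108) = -4201 - 1*(-1270) = -4201 + 1270 = -2931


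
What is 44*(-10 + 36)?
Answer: 1144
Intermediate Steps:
44*(-10 + 36) = 44*26 = 1144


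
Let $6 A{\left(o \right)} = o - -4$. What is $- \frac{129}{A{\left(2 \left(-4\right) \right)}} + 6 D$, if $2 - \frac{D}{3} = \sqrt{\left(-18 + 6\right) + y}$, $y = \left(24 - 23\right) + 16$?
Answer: $\frac{459}{2} - 18 \sqrt{5} \approx 189.25$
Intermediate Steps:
$A{\left(o \right)} = \frac{2}{3} + \frac{o}{6}$ ($A{\left(o \right)} = \frac{o - -4}{6} = \frac{o + 4}{6} = \frac{4 + o}{6} = \frac{2}{3} + \frac{o}{6}$)
$y = 17$ ($y = 1 + 16 = 17$)
$D = 6 - 3 \sqrt{5}$ ($D = 6 - 3 \sqrt{\left(-18 + 6\right) + 17} = 6 - 3 \sqrt{-12 + 17} = 6 - 3 \sqrt{5} \approx -0.7082$)
$- \frac{129}{A{\left(2 \left(-4\right) \right)}} + 6 D = - \frac{129}{\frac{2}{3} + \frac{2 \left(-4\right)}{6}} + 6 \left(6 - 3 \sqrt{5}\right) = - \frac{129}{\frac{2}{3} + \frac{1}{6} \left(-8\right)} + \left(36 - 18 \sqrt{5}\right) = - \frac{129}{\frac{2}{3} - \frac{4}{3}} + \left(36 - 18 \sqrt{5}\right) = - \frac{129}{- \frac{2}{3}} + \left(36 - 18 \sqrt{5}\right) = \left(-129\right) \left(- \frac{3}{2}\right) + \left(36 - 18 \sqrt{5}\right) = \frac{387}{2} + \left(36 - 18 \sqrt{5}\right) = \frac{459}{2} - 18 \sqrt{5}$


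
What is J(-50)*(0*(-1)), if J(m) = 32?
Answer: 0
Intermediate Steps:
J(-50)*(0*(-1)) = 32*(0*(-1)) = 32*0 = 0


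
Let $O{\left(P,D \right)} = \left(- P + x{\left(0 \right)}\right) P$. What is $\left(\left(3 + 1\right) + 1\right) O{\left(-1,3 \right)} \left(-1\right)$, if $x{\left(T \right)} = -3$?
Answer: $-10$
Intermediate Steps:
$O{\left(P,D \right)} = P \left(-3 - P\right)$ ($O{\left(P,D \right)} = \left(- P - 3\right) P = \left(-3 - P\right) P = P \left(-3 - P\right)$)
$\left(\left(3 + 1\right) + 1\right) O{\left(-1,3 \right)} \left(-1\right) = \left(\left(3 + 1\right) + 1\right) \left(\left(-1\right) \left(-1\right) \left(3 - 1\right)\right) \left(-1\right) = \left(4 + 1\right) \left(\left(-1\right) \left(-1\right) 2\right) \left(-1\right) = 5 \cdot 2 \left(-1\right) = 10 \left(-1\right) = -10$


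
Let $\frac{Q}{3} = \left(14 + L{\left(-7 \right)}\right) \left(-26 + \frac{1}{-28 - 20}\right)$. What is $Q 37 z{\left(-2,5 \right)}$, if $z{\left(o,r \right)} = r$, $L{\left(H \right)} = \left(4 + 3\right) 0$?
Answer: $- \frac{1617455}{8} \approx -2.0218 \cdot 10^{5}$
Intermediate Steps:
$L{\left(H \right)} = 0$ ($L{\left(H \right)} = 7 \cdot 0 = 0$)
$Q = - \frac{8743}{8}$ ($Q = 3 \left(14 + 0\right) \left(-26 + \frac{1}{-28 - 20}\right) = 3 \cdot 14 \left(-26 + \frac{1}{-48}\right) = 3 \cdot 14 \left(-26 - \frac{1}{48}\right) = 3 \cdot 14 \left(- \frac{1249}{48}\right) = 3 \left(- \frac{8743}{24}\right) = - \frac{8743}{8} \approx -1092.9$)
$Q 37 z{\left(-2,5 \right)} = \left(- \frac{8743}{8}\right) 37 \cdot 5 = \left(- \frac{323491}{8}\right) 5 = - \frac{1617455}{8}$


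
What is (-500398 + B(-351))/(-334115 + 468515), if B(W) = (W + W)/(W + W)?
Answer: -166799/44800 ≈ -3.7232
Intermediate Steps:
B(W) = 1 (B(W) = (2*W)/((2*W)) = (2*W)*(1/(2*W)) = 1)
(-500398 + B(-351))/(-334115 + 468515) = (-500398 + 1)/(-334115 + 468515) = -500397/134400 = -500397*1/134400 = -166799/44800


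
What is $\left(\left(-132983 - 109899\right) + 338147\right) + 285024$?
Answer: $380289$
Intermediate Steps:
$\left(\left(-132983 - 109899\right) + 338147\right) + 285024 = \left(-242882 + 338147\right) + 285024 = 95265 + 285024 = 380289$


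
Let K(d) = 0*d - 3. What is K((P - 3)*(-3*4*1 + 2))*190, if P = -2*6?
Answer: -570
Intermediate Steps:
P = -12
K(d) = -3 (K(d) = 0 - 3 = -3)
K((P - 3)*(-3*4*1 + 2))*190 = -3*190 = -570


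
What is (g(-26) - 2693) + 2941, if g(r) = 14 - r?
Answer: 288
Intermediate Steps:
(g(-26) - 2693) + 2941 = ((14 - 1*(-26)) - 2693) + 2941 = ((14 + 26) - 2693) + 2941 = (40 - 2693) + 2941 = -2653 + 2941 = 288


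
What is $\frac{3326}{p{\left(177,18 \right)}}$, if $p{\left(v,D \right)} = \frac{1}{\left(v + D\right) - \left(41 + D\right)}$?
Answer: $452336$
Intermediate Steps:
$p{\left(v,D \right)} = \frac{1}{-41 + v}$ ($p{\left(v,D \right)} = \frac{1}{\left(D + v\right) - \left(41 + D\right)} = \frac{1}{-41 + v}$)
$\frac{3326}{p{\left(177,18 \right)}} = \frac{3326}{\frac{1}{-41 + 177}} = \frac{3326}{\frac{1}{136}} = 3326 \frac{1}{\frac{1}{136}} = 3326 \cdot 136 = 452336$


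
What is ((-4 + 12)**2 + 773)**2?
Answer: 700569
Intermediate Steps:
((-4 + 12)**2 + 773)**2 = (8**2 + 773)**2 = (64 + 773)**2 = 837**2 = 700569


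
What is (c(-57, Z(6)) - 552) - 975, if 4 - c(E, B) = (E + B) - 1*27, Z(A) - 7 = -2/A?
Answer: -4337/3 ≈ -1445.7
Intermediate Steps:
Z(A) = 7 - 2/A
c(E, B) = 31 - B - E (c(E, B) = 4 - ((E + B) - 1*27) = 4 - ((B + E) - 27) = 4 - (-27 + B + E) = 4 + (27 - B - E) = 31 - B - E)
(c(-57, Z(6)) - 552) - 975 = ((31 - (7 - 2/6) - 1*(-57)) - 552) - 975 = ((31 - (7 - 2*1/6) + 57) - 552) - 975 = ((31 - (7 - 1/3) + 57) - 552) - 975 = ((31 - 1*20/3 + 57) - 552) - 975 = ((31 - 20/3 + 57) - 552) - 975 = (244/3 - 552) - 975 = -1412/3 - 975 = -4337/3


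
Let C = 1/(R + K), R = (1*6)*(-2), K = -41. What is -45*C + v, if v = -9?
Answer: -432/53 ≈ -8.1509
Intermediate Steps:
R = -12 (R = 6*(-2) = -12)
C = -1/53 (C = 1/(-12 - 41) = 1/(-53) = -1/53 ≈ -0.018868)
-45*C + v = -45*(-1/53) - 9 = 45/53 - 9 = -432/53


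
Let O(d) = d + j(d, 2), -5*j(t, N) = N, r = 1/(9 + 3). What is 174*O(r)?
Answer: -551/10 ≈ -55.100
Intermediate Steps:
r = 1/12 ≈ 0.083333
j(t, N) = -N/5
O(d) = -2/5 + d (O(d) = d - 1/5*2 = d - 2/5 = -2/5 + d)
174*O(r) = 174*(-2/5 + 1/12) = 174*(-19/60) = -551/10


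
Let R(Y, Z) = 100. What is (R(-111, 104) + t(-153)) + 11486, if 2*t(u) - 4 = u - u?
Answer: 11588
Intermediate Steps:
t(u) = 2 (t(u) = 2 + (u - u)/2 = 2 + (½)*0 = 2 + 0 = 2)
(R(-111, 104) + t(-153)) + 11486 = (100 + 2) + 11486 = 102 + 11486 = 11588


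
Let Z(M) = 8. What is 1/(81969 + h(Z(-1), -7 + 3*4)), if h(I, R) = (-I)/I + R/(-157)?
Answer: 157/12868971 ≈ 1.2200e-5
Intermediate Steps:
h(I, R) = -1 - R/157 (h(I, R) = -1 + R*(-1/157) = -1 - R/157)
1/(81969 + h(Z(-1), -7 + 3*4)) = 1/(81969 + (-1 - (-7 + 3*4)/157)) = 1/(81969 + (-1 - (-7 + 12)/157)) = 1/(81969 + (-1 - 1/157*5)) = 1/(81969 + (-1 - 5/157)) = 1/(81969 - 162/157) = 1/(12868971/157) = 157/12868971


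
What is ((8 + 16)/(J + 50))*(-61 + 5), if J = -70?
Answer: 336/5 ≈ 67.200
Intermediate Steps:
((8 + 16)/(J + 50))*(-61 + 5) = ((8 + 16)/(-70 + 50))*(-61 + 5) = (24/(-20))*(-56) = (24*(-1/20))*(-56) = -6/5*(-56) = 336/5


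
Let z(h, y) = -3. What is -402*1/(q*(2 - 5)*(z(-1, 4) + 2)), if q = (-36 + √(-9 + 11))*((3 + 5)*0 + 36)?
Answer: 67/647 + 67*√2/23292 ≈ 0.10762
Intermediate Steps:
q = -1296 + 36*√2 (q = (-36 + √2)*(8*0 + 36) = (-36 + √2)*(0 + 36) = (-36 + √2)*36 = -1296 + 36*√2 ≈ -1245.1)
-402*1/(q*(2 - 5)*(z(-1, 4) + 2)) = -402*1/((-1296 + 36*√2)*(-3 + 2)*(2 - 5)) = -402*1/(3*(-1296 + 36*√2)) = -402/(-3888 + 108*√2)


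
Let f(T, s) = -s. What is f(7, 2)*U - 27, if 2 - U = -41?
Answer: -113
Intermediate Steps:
U = 43 (U = 2 - 1*(-41) = 2 + 41 = 43)
f(7, 2)*U - 27 = -1*2*43 - 27 = -2*43 - 27 = -86 - 27 = -113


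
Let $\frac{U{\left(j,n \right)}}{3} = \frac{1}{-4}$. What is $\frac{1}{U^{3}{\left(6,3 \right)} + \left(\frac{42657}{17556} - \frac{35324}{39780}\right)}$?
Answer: $\frac{931170240}{1042825643} \approx 0.89293$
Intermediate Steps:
$U{\left(j,n \right)} = - \frac{3}{4}$ ($U{\left(j,n \right)} = \frac{3}{-4} = 3 \left(- \frac{1}{4}\right) = - \frac{3}{4}$)
$\frac{1}{U^{3}{\left(6,3 \right)} + \left(\frac{42657}{17556} - \frac{35324}{39780}\right)} = \frac{1}{\left(- \frac{3}{4}\right)^{3} + \left(\frac{42657}{17556} - \frac{35324}{39780}\right)} = \frac{1}{- \frac{27}{64} + \left(42657 \cdot \frac{1}{17556} - \frac{8831}{9945}\right)} = \frac{1}{- \frac{27}{64} + \left(\frac{14219}{5852} - \frac{8831}{9945}\right)} = \frac{1}{- \frac{27}{64} + \frac{89728943}{58198140}} = \frac{1}{\frac{1042825643}{931170240}} = \frac{931170240}{1042825643}$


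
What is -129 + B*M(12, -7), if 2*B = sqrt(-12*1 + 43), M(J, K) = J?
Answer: -129 + 6*sqrt(31) ≈ -95.593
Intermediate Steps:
B = sqrt(31)/2 (B = sqrt(-12*1 + 43)/2 = sqrt(-12 + 43)/2 = sqrt(31)/2 ≈ 2.7839)
-129 + B*M(12, -7) = -129 + (sqrt(31)/2)*12 = -129 + 6*sqrt(31)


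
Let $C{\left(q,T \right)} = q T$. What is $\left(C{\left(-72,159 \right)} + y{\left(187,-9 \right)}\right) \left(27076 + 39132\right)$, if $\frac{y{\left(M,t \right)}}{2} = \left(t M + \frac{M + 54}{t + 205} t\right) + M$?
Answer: $- \frac{46917935056}{49} \approx -9.5751 \cdot 10^{8}$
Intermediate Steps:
$C{\left(q,T \right)} = T q$
$y{\left(M,t \right)} = 2 M + 2 M t + \frac{2 t \left(54 + M\right)}{205 + t}$ ($y{\left(M,t \right)} = 2 \left(\left(t M + \frac{M + 54}{t + 205} t\right) + M\right) = 2 \left(\left(M t + \frac{54 + M}{205 + t} t\right) + M\right) = 2 \left(\left(M t + \frac{t \left(54 + M\right)}{205 + t}\right) + M\right) = 2 \left(M + M t + \frac{t \left(54 + M\right)}{205 + t}\right) = 2 M + 2 M t + \frac{2 t \left(54 + M\right)}{205 + t}$)
$\left(C{\left(-72,159 \right)} + y{\left(187,-9 \right)}\right) \left(27076 + 39132\right) = \left(159 \left(-72\right) + \frac{2 \left(54 \left(-9\right) + 205 \cdot 187 + 187 \left(-9\right)^{2} + 207 \cdot 187 \left(-9\right)\right)}{205 - 9}\right) \left(27076 + 39132\right) = \left(-11448 + \frac{2 \left(-486 + 38335 + 187 \cdot 81 - 348381\right)}{196}\right) 66208 = \left(-11448 + 2 \cdot \frac{1}{196} \left(-486 + 38335 + 15147 - 348381\right)\right) 66208 = \left(-11448 + 2 \cdot \frac{1}{196} \left(-295385\right)\right) 66208 = \left(-11448 - \frac{295385}{98}\right) 66208 = \left(- \frac{1417289}{98}\right) 66208 = - \frac{46917935056}{49}$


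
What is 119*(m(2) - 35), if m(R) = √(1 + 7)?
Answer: -4165 + 238*√2 ≈ -3828.4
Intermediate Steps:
m(R) = 2*√2 (m(R) = √8 = 2*√2)
119*(m(2) - 35) = 119*(2*√2 - 35) = 119*(-35 + 2*√2) = -4165 + 238*√2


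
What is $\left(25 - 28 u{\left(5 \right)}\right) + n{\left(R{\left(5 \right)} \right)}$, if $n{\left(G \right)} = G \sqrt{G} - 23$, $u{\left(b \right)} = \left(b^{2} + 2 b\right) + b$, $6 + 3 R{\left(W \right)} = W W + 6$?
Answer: $-1118 + \frac{125 \sqrt{3}}{9} \approx -1093.9$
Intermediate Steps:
$R{\left(W \right)} = \frac{W^{2}}{3}$ ($R{\left(W \right)} = -2 + \frac{W W + 6}{3} = -2 + \frac{W^{2} + 6}{3} = -2 + \frac{6 + W^{2}}{3} = -2 + \left(2 + \frac{W^{2}}{3}\right) = \frac{W^{2}}{3}$)
$u{\left(b \right)} = b^{2} + 3 b$
$n{\left(G \right)} = -23 + G^{\frac{3}{2}}$ ($n{\left(G \right)} = G^{\frac{3}{2}} - 23 = -23 + G^{\frac{3}{2}}$)
$\left(25 - 28 u{\left(5 \right)}\right) + n{\left(R{\left(5 \right)} \right)} = \left(25 - 28 \cdot 5 \left(3 + 5\right)\right) - \left(23 - \left(\frac{5^{2}}{3}\right)^{\frac{3}{2}}\right) = \left(25 - 28 \cdot 5 \cdot 8\right) - \left(23 - \left(\frac{1}{3} \cdot 25\right)^{\frac{3}{2}}\right) = \left(25 - 1120\right) - \left(23 - \left(\frac{25}{3}\right)^{\frac{3}{2}}\right) = \left(25 - 1120\right) - \left(23 - \frac{125 \sqrt{3}}{9}\right) = -1095 - \left(23 - \frac{125 \sqrt{3}}{9}\right) = -1118 + \frac{125 \sqrt{3}}{9}$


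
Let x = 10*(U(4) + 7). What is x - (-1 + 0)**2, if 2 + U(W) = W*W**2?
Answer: 689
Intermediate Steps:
U(W) = -2 + W**3 (U(W) = -2 + W*W**2 = -2 + W**3)
x = 690 (x = 10*((-2 + 4**3) + 7) = 10*((-2 + 64) + 7) = 10*(62 + 7) = 10*69 = 690)
x - (-1 + 0)**2 = 690 - (-1 + 0)**2 = 690 - 1*(-1)**2 = 690 - 1*1 = 690 - 1 = 689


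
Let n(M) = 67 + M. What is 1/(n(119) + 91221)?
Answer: 1/91407 ≈ 1.0940e-5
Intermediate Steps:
1/(n(119) + 91221) = 1/((67 + 119) + 91221) = 1/(186 + 91221) = 1/91407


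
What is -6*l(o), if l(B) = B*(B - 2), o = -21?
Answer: -2898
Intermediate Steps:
l(B) = B*(-2 + B)
-6*l(o) = -(-126)*(-2 - 21) = -(-126)*(-23) = -6*483 = -2898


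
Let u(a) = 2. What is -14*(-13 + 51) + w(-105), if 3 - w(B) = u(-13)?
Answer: -531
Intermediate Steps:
w(B) = 1 (w(B) = 3 - 1*2 = 3 - 2 = 1)
-14*(-13 + 51) + w(-105) = -14*(-13 + 51) + 1 = -14*38 + 1 = -532 + 1 = -531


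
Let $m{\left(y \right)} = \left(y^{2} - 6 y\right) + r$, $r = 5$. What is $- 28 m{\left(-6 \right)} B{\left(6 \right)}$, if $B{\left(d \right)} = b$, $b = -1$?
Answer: $2156$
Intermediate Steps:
$B{\left(d \right)} = -1$
$m{\left(y \right)} = 5 + y^{2} - 6 y$ ($m{\left(y \right)} = \left(y^{2} - 6 y\right) + 5 = 5 + y^{2} - 6 y$)
$- 28 m{\left(-6 \right)} B{\left(6 \right)} = - 28 \left(5 + \left(-6\right)^{2} - -36\right) \left(-1\right) = - 28 \left(5 + 36 + 36\right) \left(-1\right) = \left(-28\right) 77 \left(-1\right) = \left(-2156\right) \left(-1\right) = 2156$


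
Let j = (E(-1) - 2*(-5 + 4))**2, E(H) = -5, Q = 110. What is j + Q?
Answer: 119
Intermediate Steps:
j = 9 (j = (-5 - 2*(-5 + 4))**2 = (-5 - 2*(-1))**2 = (-5 + 2)**2 = (-3)**2 = 9)
j + Q = 9 + 110 = 119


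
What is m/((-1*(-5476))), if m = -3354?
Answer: -1677/2738 ≈ -0.61249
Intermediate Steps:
m/((-1*(-5476))) = -3354/((-1*(-5476))) = -3354/5476 = -3354*1/5476 = -1677/2738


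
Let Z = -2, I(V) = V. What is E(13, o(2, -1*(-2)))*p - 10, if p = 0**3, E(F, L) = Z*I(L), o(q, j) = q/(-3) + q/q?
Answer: -10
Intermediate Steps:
o(q, j) = 1 - q/3 (o(q, j) = q*(-1/3) + 1 = -q/3 + 1 = 1 - q/3)
E(F, L) = -2*L
p = 0
E(13, o(2, -1*(-2)))*p - 10 = -2*(1 - 1/3*2)*0 - 10 = -2*(1 - 2/3)*0 - 10 = -2*1/3*0 - 10 = -2/3*0 - 10 = 0 - 10 = -10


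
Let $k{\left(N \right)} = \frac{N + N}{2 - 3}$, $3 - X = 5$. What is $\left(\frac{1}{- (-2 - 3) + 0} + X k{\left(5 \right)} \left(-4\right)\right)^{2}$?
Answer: $\frac{159201}{25} \approx 6368.0$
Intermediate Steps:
$X = -2$ ($X = 3 - 5 = -2$)
$k{\left(N \right)} = - 2 N$ ($k{\left(N \right)} = \frac{2 N}{-1} = 2 N \left(-1\right) = - 2 N$)
$\left(\frac{1}{- (-2 - 3) + 0} + X k{\left(5 \right)} \left(-4\right)\right)^{2} = \left(\frac{1}{- (-2 - 3) + 0} + - 2 \left(\left(-2\right) 5\right) \left(-4\right)\right)^{2} = \left(\frac{1}{\left(-1\right) \left(-5\right) + 0} + \left(-2\right) \left(-10\right) \left(-4\right)\right)^{2} = \left(\frac{1}{5 + 0} + 20 \left(-4\right)\right)^{2} = \left(\frac{1}{5} - 80\right)^{2} = \left(- \frac{399}{5}\right)^{2} = \frac{159201}{25}$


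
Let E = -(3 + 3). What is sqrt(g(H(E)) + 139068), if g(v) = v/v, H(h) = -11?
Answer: sqrt(139069) ≈ 372.92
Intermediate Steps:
E = -6 (E = -1*6 = -6)
g(v) = 1
sqrt(g(H(E)) + 139068) = sqrt(1 + 139068) = sqrt(139069)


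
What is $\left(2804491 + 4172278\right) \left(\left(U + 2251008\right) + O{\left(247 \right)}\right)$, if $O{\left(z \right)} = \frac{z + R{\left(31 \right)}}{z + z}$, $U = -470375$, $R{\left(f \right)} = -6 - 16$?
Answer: $\frac{6136995736472863}{494} \approx 1.2423 \cdot 10^{13}$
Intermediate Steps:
$R{\left(f \right)} = -22$ ($R{\left(f \right)} = -6 - 16 = -22$)
$O{\left(z \right)} = \frac{-22 + z}{2 z}$ ($O{\left(z \right)} = \frac{z - 22}{z + z} = \frac{-22 + z}{2 z}$)
$\left(2804491 + 4172278\right) \left(\left(U + 2251008\right) + O{\left(247 \right)}\right) = \left(2804491 + 4172278\right) \left(\left(-470375 + 2251008\right) + \frac{-22 + 247}{2 \cdot 247}\right) = 6976769 \left(1780633 + \frac{1}{2} \cdot \frac{1}{247} \cdot 225\right) = 6976769 \left(1780633 + \frac{225}{494}\right) = 6976769 \cdot \frac{879632927}{494} = \frac{6136995736472863}{494}$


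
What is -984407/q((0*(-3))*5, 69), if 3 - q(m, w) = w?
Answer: 984407/66 ≈ 14915.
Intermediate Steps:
q(m, w) = 3 - w
-984407/q((0*(-3))*5, 69) = -984407/(3 - 1*69) = -984407/(3 - 69) = -984407/(-66) = -984407*(-1/66) = 984407/66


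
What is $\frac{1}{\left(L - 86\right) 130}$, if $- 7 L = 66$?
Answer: $- \frac{7}{86840} \approx -8.0608 \cdot 10^{-5}$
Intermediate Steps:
$L = - \frac{66}{7}$ ($L = \left(- \frac{1}{7}\right) 66 = - \frac{66}{7} \approx -9.4286$)
$\frac{1}{\left(L - 86\right) 130} = \frac{1}{\left(- \frac{66}{7} - 86\right) 130} = \frac{1}{\left(- \frac{668}{7}\right) 130} = \frac{1}{- \frac{86840}{7}} = - \frac{7}{86840}$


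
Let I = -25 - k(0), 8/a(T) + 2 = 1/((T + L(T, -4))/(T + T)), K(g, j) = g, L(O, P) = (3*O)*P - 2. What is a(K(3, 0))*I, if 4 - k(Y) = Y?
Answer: 2030/19 ≈ 106.84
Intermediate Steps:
L(O, P) = -2 + 3*O*P (L(O, P) = 3*O*P - 2 = -2 + 3*O*P)
k(Y) = 4 - Y
a(T) = 8/(-2 + 2*T/(-2 - 11*T)) (a(T) = 8/(-2 + 1/((T + (-2 + 3*T*(-4)))/(T + T))) = 8/(-2 + 1/((T + (-2 - 12*T))/((2*T)))) = 8/(-2 + 1/((-2 - 11*T)*(1/(2*T)))) = 8/(-2 + 1/((-2 - 11*T)/(2*T))) = 8/(-2 + 2*T/(-2 - 11*T)))
I = -29 (I = -25 - (4 - 1*0) = -25 - (4 + 0) = -25 - 1*4 = -25 - 4 = -29)
a(K(3, 0))*I = (2*(2 + 11*3)/(-1 - 6*3))*(-29) = (2*(2 + 33)/(-1 - 18))*(-29) = (2*35/(-19))*(-29) = (2*(-1/19)*35)*(-29) = -70/19*(-29) = 2030/19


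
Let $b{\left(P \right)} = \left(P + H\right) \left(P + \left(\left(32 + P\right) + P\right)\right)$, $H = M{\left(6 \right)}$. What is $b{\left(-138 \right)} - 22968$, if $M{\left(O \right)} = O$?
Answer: $27456$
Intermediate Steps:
$H = 6$
$b{\left(P \right)} = \left(6 + P\right) \left(32 + 3 P\right)$ ($b{\left(P \right)} = \left(P + 6\right) \left(P + \left(\left(32 + P\right) + P\right)\right) = \left(6 + P\right) \left(P + \left(32 + 2 P\right)\right) = \left(6 + P\right) \left(32 + 3 P\right)$)
$b{\left(-138 \right)} - 22968 = \left(192 + 3 \left(-138\right)^{2} + 50 \left(-138\right)\right) - 22968 = \left(192 + 3 \cdot 19044 - 6900\right) - 22968 = \left(192 + 57132 - 6900\right) - 22968 = 50424 - 22968 = 27456$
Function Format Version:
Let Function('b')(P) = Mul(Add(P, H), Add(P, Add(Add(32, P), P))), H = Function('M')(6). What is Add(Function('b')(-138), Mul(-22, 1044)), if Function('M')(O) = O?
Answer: 27456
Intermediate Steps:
H = 6
Function('b')(P) = Mul(Add(6, P), Add(32, Mul(3, P))) (Function('b')(P) = Mul(Add(P, 6), Add(P, Add(Add(32, P), P))) = Mul(Add(6, P), Add(P, Add(32, Mul(2, P)))) = Mul(Add(6, P), Add(32, Mul(3, P))))
Add(Function('b')(-138), Mul(-22, 1044)) = Add(Add(192, Mul(3, Pow(-138, 2)), Mul(50, -138)), Mul(-22, 1044)) = Add(Add(192, Mul(3, 19044), -6900), -22968) = Add(Add(192, 57132, -6900), -22968) = Add(50424, -22968) = 27456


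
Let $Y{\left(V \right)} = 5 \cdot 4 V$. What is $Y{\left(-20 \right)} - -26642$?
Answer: $26242$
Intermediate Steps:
$Y{\left(V \right)} = 20 V$
$Y{\left(-20 \right)} - -26642 = 20 \left(-20\right) - -26642 = -400 + 26642 = 26242$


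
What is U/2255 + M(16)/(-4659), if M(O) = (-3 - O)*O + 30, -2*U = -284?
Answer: 1279448/10506045 ≈ 0.12178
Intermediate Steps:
U = 142 (U = -½*(-284) = 142)
M(O) = 30 + O*(-3 - O) (M(O) = O*(-3 - O) + 30 = 30 + O*(-3 - O))
U/2255 + M(16)/(-4659) = 142/2255 + (30 - 1*16² - 3*16)/(-4659) = 142*(1/2255) + (30 - 1*256 - 48)*(-1/4659) = 142/2255 + (30 - 256 - 48)*(-1/4659) = 142/2255 - 274*(-1/4659) = 142/2255 + 274/4659 = 1279448/10506045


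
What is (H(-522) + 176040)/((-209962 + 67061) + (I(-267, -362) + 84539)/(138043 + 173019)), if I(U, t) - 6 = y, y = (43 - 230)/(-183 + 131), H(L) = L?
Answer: -2839042966032/2311451288297 ≈ -1.2283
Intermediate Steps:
y = 187/52 (y = -187/(-52) = -187*(-1/52) = 187/52 ≈ 3.5962)
I(U, t) = 499/52 (I(U, t) = 6 + 187/52 = 499/52)
(H(-522) + 176040)/((-209962 + 67061) + (I(-267, -362) + 84539)/(138043 + 173019)) = (-522 + 176040)/((-209962 + 67061) + (499/52 + 84539)/(138043 + 173019)) = 175518/(-142901 + (4396527/52)/311062) = 175518/(-142901 + (4396527/52)*(1/311062)) = 175518/(-142901 + 4396527/16175224) = 175518/(-2311451288297/16175224) = 175518*(-16175224/2311451288297) = -2839042966032/2311451288297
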